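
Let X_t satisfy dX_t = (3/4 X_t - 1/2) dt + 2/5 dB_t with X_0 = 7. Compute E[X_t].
E[X_t] = 19*exp(3*t/4)/3 + 2/3

Taking expectations and using E[dB_t] = 0, the mean m(t) = E[X_t] satisfies the ODE m'(t) = a m(t) + b with m(0) = x_0. With a = 3/4, b = -1/2, x_0 = 7, the solution is
  m(t) = x_0 * exp(a t) + (b/a) * (exp(a t) - 1)
       = 7 * exp((3/4) t) + ((-1/2)/(3/4)) * (exp((3/4) t) - 1)
       = 19*exp(3*t/4)/3 + 2/3.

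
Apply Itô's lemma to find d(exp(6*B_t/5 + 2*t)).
d(exp(6*B_t/5 + 2*t)) = (68*exp(6*B_t/5 + 2*t)/25) dt + (6*exp(6*B_t/5 + 2*t)/5) dB_t

Itô's formula for f(t, x): d f(t, B_t) = (f_t + (1/2) f_xx) dt + f_x dB_t. Compute partials of f(t, x) = exp(2*t + 6*x/5):
  f_t(t,x)  = 2*exp(2*t + 6*x/5)
  f_x(t,x)  = 6*exp(2*t + 6*x/5)/5
  f_xx(t,x) = 36*exp(2*t + 6*x/5)/25
Assemble drift = f_t + (1/2) f_xx = 68*exp(2*t + 6*x/5)/25 and diffusion = f_x = 6*exp(2*t + 6*x/5)/5. Substituting x = B_t:
  d(exp(6*B_t/5 + 2*t)) = (68*exp(6*B_t/5 + 2*t)/25) dt + (6*exp(6*B_t/5 + 2*t)/5) dB_t.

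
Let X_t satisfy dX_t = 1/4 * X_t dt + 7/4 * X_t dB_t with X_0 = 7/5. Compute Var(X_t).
Var(X_t) = 49*(exp(49*t/16) - 1)*exp(t/2)/25

For GBM dX = mu X dt + sigma X dB with X_0 = x_0, apply Itô to Y = log X: dY = (mu - sigma^2/2) dt + sigma dB, so Y_t = log(x_0) + (mu - sigma^2/2) t + sigma B_t and hence X_t = x_0 * exp((mu - sigma^2/2) t + sigma B_t).
With mu = 1/4, sigma = 7/4, x_0 = 7/5, this gives:
  X_t = 7/5 * exp((-41/32) * t + (7/4) * B_t).
Since sigma*B_t ~ Normal(0, sigma^2 t), E[exp(sigma*B_t)] = exp(sigma^2 t / 2); so E[X_t] = x_0 * exp((mu - sigma^2/2) t) * exp(sigma^2 t / 2) = x_0 * exp(mu t) = 7*exp(t/4)/5.
Var(X_t) = E[X_t^2] - (E[X_t])^2 = x_0^2 * exp(2 mu t) * (exp(sigma^2 t) - 1) = 49*(exp(49*t/16) - 1)*exp(t/2)/25.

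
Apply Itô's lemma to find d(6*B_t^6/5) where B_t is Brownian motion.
d(6*B_t^6/5) = (18*B_t^4) dt + (36*B_t^5/5) dB_t

Itô's formula for f(B_t) gives d f(B_t) = f'(B_t) dB_t + (1/2) f''(B_t) dt. Compute derivatives of f(x) = 6*x^6/5:
  f'(x)  = 36*x^5/5
  f''(x) = 36*x^4
Substitute x = B_t and multiply the f'' term by 1/2:
  drift     = (1/2) * (36*x^4) evaluated at B_t = 18*B_t^4
  diffusion = (36*x^5/5) evaluated at B_t = 36*B_t^5/5
Therefore d(6*B_t^6/5) = (18*B_t^4) dt + (36*B_t^5/5) dB_t.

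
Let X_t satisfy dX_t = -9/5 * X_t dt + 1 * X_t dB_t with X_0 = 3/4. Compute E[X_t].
E[X_t] = 3*exp(-9*t/5)/4

For GBM dX = mu X dt + sigma X dB with X_0 = x_0, apply Itô to Y = log X: dY = (mu - sigma^2/2) dt + sigma dB, so Y_t = log(x_0) + (mu - sigma^2/2) t + sigma B_t and hence X_t = x_0 * exp((mu - sigma^2/2) t + sigma B_t).
With mu = -9/5, sigma = 1, x_0 = 3/4, this gives:
  X_t = 3/4 * exp((-23/10) * t + (1) * B_t).
Since sigma*B_t ~ Normal(0, sigma^2 t), E[exp(sigma*B_t)] = exp(sigma^2 t / 2); so E[X_t] = x_0 * exp((mu - sigma^2/2) t) * exp(sigma^2 t / 2) = x_0 * exp(mu t) = 3*exp(-9*t/5)/4.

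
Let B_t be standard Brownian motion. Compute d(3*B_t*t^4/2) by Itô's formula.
d(3*B_t*t^4/2) = (6*B_t*t^3) dt + (3*t^4/2) dB_t

Itô's formula for f(t, x): d f(t, B_t) = (f_t + (1/2) f_xx) dt + f_x dB_t. Compute partials of f(t, x) = 3*t^4*x/2:
  f_t(t,x)  = 6*t^3*x
  f_x(t,x)  = 3*t^4/2
  f_xx(t,x) = 0
Assemble drift = f_t + (1/2) f_xx = 6*t^3*x and diffusion = f_x = 3*t^4/2. Substituting x = B_t:
  d(3*B_t*t^4/2) = (6*B_t*t^3) dt + (3*t^4/2) dB_t.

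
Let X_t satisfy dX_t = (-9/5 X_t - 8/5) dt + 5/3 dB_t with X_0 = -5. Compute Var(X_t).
Var(X_t) = 125/162 - 125*exp(-18*t/5)/162

The variance V(t) = Var(X_t) satisfies V'(t) = 2 a V(t) + c^2 with V(0) = 0 (drift coefficient is linear in X, diffusion is constant). With a = -9/5, c = 5/3, the solution is
  V(t) = (c^2 / (2 a)) * (exp(2 a t) - 1)
       = ((5/3)^2 / (2*(-9/5))) * (exp((-18/5) t) - 1)
       = 125/162 - 125*exp(-18*t/5)/162.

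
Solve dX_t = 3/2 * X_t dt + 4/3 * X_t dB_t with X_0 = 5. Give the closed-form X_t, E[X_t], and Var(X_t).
X_t = 5 * exp((11/18) t + (4/3) B_t); E[X_t] = 5*exp(3*t/2); Var(X_t) = 25*(exp(16*t/9) - 1)*exp(3*t)

For GBM dX = mu X dt + sigma X dB with X_0 = x_0, apply Itô to Y = log X: dY = (mu - sigma^2/2) dt + sigma dB, so Y_t = log(x_0) + (mu - sigma^2/2) t + sigma B_t and hence X_t = x_0 * exp((mu - sigma^2/2) t + sigma B_t).
With mu = 3/2, sigma = 4/3, x_0 = 5, this gives:
  X_t = 5 * exp((11/18) * t + (4/3) * B_t).
Since sigma*B_t ~ Normal(0, sigma^2 t), E[exp(sigma*B_t)] = exp(sigma^2 t / 2); so E[X_t] = x_0 * exp((mu - sigma^2/2) t) * exp(sigma^2 t / 2) = x_0 * exp(mu t) = 5*exp(3*t/2).
Var(X_t) = E[X_t^2] - (E[X_t])^2 = x_0^2 * exp(2 mu t) * (exp(sigma^2 t) - 1) = 25*(exp(16*t/9) - 1)*exp(3*t).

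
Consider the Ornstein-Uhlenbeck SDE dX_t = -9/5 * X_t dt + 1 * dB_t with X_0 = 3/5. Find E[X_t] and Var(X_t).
E[X_t] = 3*exp(-9*t/5)/5; Var(X_t) = 5/18 - 5*exp(-18*t/5)/18

The OU SDE dX = -theta X dt + sigma dB admits the integrating factor exp(theta t): d(exp(theta t) X_t) = sigma exp(theta t) dB_t. Integrating from 0 to t:
  X_t = x_0 * exp(-theta t) + sigma * int_0^t exp(-theta (t-s)) dB_s.
The Itô integral has mean 0 and (by the Itô isometry) variance sigma^2 * int_0^t exp(-2 theta (t - s)) ds = sigma^2 * (1 - exp(-2 theta t)) / (2 theta).
With theta = 9/5, sigma = 1, x_0 = 3/5:
  E[X_t] = 3/5 * exp(-9/5 t) = 3*exp(-9*t/5)/5
  Var(X_t) = (1)^2 * (1 - exp(-2*9/5 t)) / (2 * 9/5) = 5/18 - 5*exp(-18*t/5)/18.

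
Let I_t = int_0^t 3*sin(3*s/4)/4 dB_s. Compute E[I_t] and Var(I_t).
E[I_t] = 0; Var(I_t) = 9*t/32 - 3*sin(3*t/2)/16

The Itô integral of a deterministic integrand f(s) has mean 0 because each increment f(s) * (B_{s+ds} - B_s) has mean 0. By the Itô isometry:
  Var( int_0^t f(s) dB_s ) = E[ (int_0^t f(s) dB_s)^2 ] = int_0^t f(s)^2 ds.
Here f(s) = 3*sin(3*s/4)/4, so f(s)^2 = 9*sin(3*s/4)^2/16. Integrate:
  int_0^t (9*sin(3*s/4)^2/16) ds = 9*t/32 - 3*sin(3*t/2)/16.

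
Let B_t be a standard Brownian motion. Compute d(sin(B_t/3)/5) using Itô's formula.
d(sin(B_t/3)/5) = (-sin(B_t/3)/90) dt + (cos(B_t/3)/15) dB_t

Itô's formula for f(B_t) gives d f(B_t) = f'(B_t) dB_t + (1/2) f''(B_t) dt. Compute derivatives of f(x) = sin(x/3)/5:
  f'(x)  = cos(x/3)/15
  f''(x) = -sin(x/3)/45
Substitute x = B_t and multiply the f'' term by 1/2:
  drift     = (1/2) * (-sin(x/3)/45) evaluated at B_t = -sin(B_t/3)/90
  diffusion = (cos(x/3)/15) evaluated at B_t = cos(B_t/3)/15
Therefore d(sin(B_t/3)/5) = (-sin(B_t/3)/90) dt + (cos(B_t/3)/15) dB_t.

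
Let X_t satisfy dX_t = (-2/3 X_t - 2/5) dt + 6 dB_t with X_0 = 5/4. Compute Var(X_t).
Var(X_t) = 27 - 27*exp(-4*t/3)

The variance V(t) = Var(X_t) satisfies V'(t) = 2 a V(t) + c^2 with V(0) = 0 (drift coefficient is linear in X, diffusion is constant). With a = -2/3, c = 6, the solution is
  V(t) = (c^2 / (2 a)) * (exp(2 a t) - 1)
       = (6^2 / (2*(-2/3))) * (exp((-4/3) t) - 1)
       = 27 - 27*exp(-4*t/3).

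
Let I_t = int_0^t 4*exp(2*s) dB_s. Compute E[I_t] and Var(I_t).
E[I_t] = 0; Var(I_t) = 4*exp(4*t) - 4

The Itô integral of a deterministic integrand f(s) has mean 0 because each increment f(s) * (B_{s+ds} - B_s) has mean 0. By the Itô isometry:
  Var( int_0^t f(s) dB_s ) = E[ (int_0^t f(s) dB_s)^2 ] = int_0^t f(s)^2 ds.
Here f(s) = 4*exp(2*s), so f(s)^2 = 16*exp(4*s). Integrate:
  int_0^t (16*exp(4*s)) ds = 4*exp(4*t) - 4.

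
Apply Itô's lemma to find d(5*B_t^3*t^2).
d(5*B_t^3*t^2) = (5*B_t*t*(2*B_t^2 + 3*t)) dt + (15*B_t^2*t^2) dB_t

Itô's formula for f(t, x): d f(t, B_t) = (f_t + (1/2) f_xx) dt + f_x dB_t. Compute partials of f(t, x) = 5*t^2*x^3:
  f_t(t,x)  = 10*t*x^3
  f_x(t,x)  = 15*t^2*x^2
  f_xx(t,x) = 30*t^2*x
Assemble drift = f_t + (1/2) f_xx = 5*t*x*(3*t + 2*x^2) and diffusion = f_x = 15*t^2*x^2. Substituting x = B_t:
  d(5*B_t^3*t^2) = (5*B_t*t*(2*B_t^2 + 3*t)) dt + (15*B_t^2*t^2) dB_t.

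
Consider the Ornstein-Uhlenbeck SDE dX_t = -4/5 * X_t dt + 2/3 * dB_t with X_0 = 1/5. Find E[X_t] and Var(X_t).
E[X_t] = exp(-4*t/5)/5; Var(X_t) = 5/18 - 5*exp(-8*t/5)/18

The OU SDE dX = -theta X dt + sigma dB admits the integrating factor exp(theta t): d(exp(theta t) X_t) = sigma exp(theta t) dB_t. Integrating from 0 to t:
  X_t = x_0 * exp(-theta t) + sigma * int_0^t exp(-theta (t-s)) dB_s.
The Itô integral has mean 0 and (by the Itô isometry) variance sigma^2 * int_0^t exp(-2 theta (t - s)) ds = sigma^2 * (1 - exp(-2 theta t)) / (2 theta).
With theta = 4/5, sigma = 2/3, x_0 = 1/5:
  E[X_t] = 1/5 * exp(-4/5 t) = exp(-4*t/5)/5
  Var(X_t) = (2/3)^2 * (1 - exp(-2*4/5 t)) / (2 * 4/5) = 5/18 - 5*exp(-8*t/5)/18.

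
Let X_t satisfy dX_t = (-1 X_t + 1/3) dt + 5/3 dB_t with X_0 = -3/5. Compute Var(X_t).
Var(X_t) = 25/18 - 25*exp(-2*t)/18

The variance V(t) = Var(X_t) satisfies V'(t) = 2 a V(t) + c^2 with V(0) = 0 (drift coefficient is linear in X, diffusion is constant). With a = -1, c = 5/3, the solution is
  V(t) = (c^2 / (2 a)) * (exp(2 a t) - 1)
       = ((5/3)^2 / (2*(-1))) * (exp((-2) t) - 1)
       = 25/18 - 25*exp(-2*t)/18.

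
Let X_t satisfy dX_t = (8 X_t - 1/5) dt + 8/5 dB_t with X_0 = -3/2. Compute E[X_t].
E[X_t] = 1/40 - 61*exp(8*t)/40

Taking expectations and using E[dB_t] = 0, the mean m(t) = E[X_t] satisfies the ODE m'(t) = a m(t) + b with m(0) = x_0. With a = 8, b = -1/5, x_0 = -3/2, the solution is
  m(t) = x_0 * exp(a t) + (b/a) * (exp(a t) - 1)
       = (-3/2) * exp(8 t) + ((-1/5)/8) * (exp(8 t) - 1)
       = 1/40 - 61*exp(8*t)/40.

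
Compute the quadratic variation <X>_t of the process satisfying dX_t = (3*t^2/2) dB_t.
<X>_t = 9*t^5/20

For an Itô process dX_t = a(t) dt + b(t) dB_t, the quadratic variation is <X>_t = int_0^t b(s)^2 ds (the drift term does not contribute). Here b(s) = 3*s^2/2, so
  b(s)^2 = 9*s^4/4.
Integrating from 0 to t:
  <X>_t = int_0^t (9*s^4/4) ds = 9*t^5/20.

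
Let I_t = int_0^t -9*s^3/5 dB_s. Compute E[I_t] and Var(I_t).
E[I_t] = 0; Var(I_t) = 81*t^7/175

The Itô integral of a deterministic integrand f(s) has mean 0 because each increment f(s) * (B_{s+ds} - B_s) has mean 0. By the Itô isometry:
  Var( int_0^t f(s) dB_s ) = E[ (int_0^t f(s) dB_s)^2 ] = int_0^t f(s)^2 ds.
Here f(s) = -9*s^3/5, so f(s)^2 = 81*s^6/25. Integrate:
  int_0^t (81*s^6/25) ds = 81*t^7/175.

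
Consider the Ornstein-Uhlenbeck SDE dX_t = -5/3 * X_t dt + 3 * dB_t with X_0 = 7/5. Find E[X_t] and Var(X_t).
E[X_t] = 7*exp(-5*t/3)/5; Var(X_t) = 27/10 - 27*exp(-10*t/3)/10

The OU SDE dX = -theta X dt + sigma dB admits the integrating factor exp(theta t): d(exp(theta t) X_t) = sigma exp(theta t) dB_t. Integrating from 0 to t:
  X_t = x_0 * exp(-theta t) + sigma * int_0^t exp(-theta (t-s)) dB_s.
The Itô integral has mean 0 and (by the Itô isometry) variance sigma^2 * int_0^t exp(-2 theta (t - s)) ds = sigma^2 * (1 - exp(-2 theta t)) / (2 theta).
With theta = 5/3, sigma = 3, x_0 = 7/5:
  E[X_t] = 7/5 * exp(-5/3 t) = 7*exp(-5*t/3)/5
  Var(X_t) = (3)^2 * (1 - exp(-2*5/3 t)) / (2 * 5/3) = 27/10 - 27*exp(-10*t/3)/10.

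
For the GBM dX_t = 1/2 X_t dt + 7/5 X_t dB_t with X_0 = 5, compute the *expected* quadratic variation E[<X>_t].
E[<X>_t] = 1225*exp(74*t/25)/74 - 1225/74

<X>_t = int_0^t ((7/5) * X_s)^2 ds. Taking expectation inside the integral: E[<X>_t] = (7/5)^2 * int_0^t E[X_s^2] ds. For GBM, E[X_s^2] = x_0^2 * exp((2 mu + sigma^2) s). Integrating:
  E[<X>_t] = (7/5)^2 * 5^2 * (exp((2*(1/2) + (7/5)^2) t) - 1) / (2*(1/2) + (7/5)^2)
           = (7/5)^2 * 5^2 * (exp((74/25) t) - 1) / (74/25) = 1225*exp(74*t/25)/74 - 1225/74.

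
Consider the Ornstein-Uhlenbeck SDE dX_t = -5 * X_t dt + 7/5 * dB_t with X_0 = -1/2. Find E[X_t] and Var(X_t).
E[X_t] = -exp(-5*t)/2; Var(X_t) = 49/250 - 49*exp(-10*t)/250

The OU SDE dX = -theta X dt + sigma dB admits the integrating factor exp(theta t): d(exp(theta t) X_t) = sigma exp(theta t) dB_t. Integrating from 0 to t:
  X_t = x_0 * exp(-theta t) + sigma * int_0^t exp(-theta (t-s)) dB_s.
The Itô integral has mean 0 and (by the Itô isometry) variance sigma^2 * int_0^t exp(-2 theta (t - s)) ds = sigma^2 * (1 - exp(-2 theta t)) / (2 theta).
With theta = 5, sigma = 7/5, x_0 = -1/2:
  E[X_t] = -1/2 * exp(-5 t) = -exp(-5*t)/2
  Var(X_t) = (7/5)^2 * (1 - exp(-2*5 t)) / (2 * 5) = 49/250 - 49*exp(-10*t)/250.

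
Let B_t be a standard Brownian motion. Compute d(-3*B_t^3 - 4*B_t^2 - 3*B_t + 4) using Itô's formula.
d(-3*B_t^3 - 4*B_t^2 - 3*B_t + 4) = (-9*B_t - 4) dt + (-9*B_t^2 - 8*B_t - 3) dB_t

Itô's formula for f(B_t) gives d f(B_t) = f'(B_t) dB_t + (1/2) f''(B_t) dt. Compute derivatives of f(x) = -3*x^3 - 4*x^2 - 3*x + 4:
  f'(x)  = -9*x^2 - 8*x - 3
  f''(x) = -18*x - 8
Substitute x = B_t and multiply the f'' term by 1/2:
  drift     = (1/2) * (-18*x - 8) evaluated at B_t = -9*B_t - 4
  diffusion = (-9*x^2 - 8*x - 3) evaluated at B_t = -9*B_t^2 - 8*B_t - 3
Therefore d(-3*B_t^3 - 4*B_t^2 - 3*B_t + 4) = (-9*B_t - 4) dt + (-9*B_t^2 - 8*B_t - 3) dB_t.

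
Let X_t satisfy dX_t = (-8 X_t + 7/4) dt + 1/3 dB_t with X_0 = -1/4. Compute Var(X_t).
Var(X_t) = 1/144 - exp(-16*t)/144

The variance V(t) = Var(X_t) satisfies V'(t) = 2 a V(t) + c^2 with V(0) = 0 (drift coefficient is linear in X, diffusion is constant). With a = -8, c = 1/3, the solution is
  V(t) = (c^2 / (2 a)) * (exp(2 a t) - 1)
       = ((1/3)^2 / (2*(-8))) * (exp((-16) t) - 1)
       = 1/144 - exp(-16*t)/144.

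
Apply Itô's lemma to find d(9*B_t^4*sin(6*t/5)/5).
d(9*B_t^4*sin(6*t/5)/5) = (54*B_t^2*(B_t^2*cos(6*t/5) + 5*sin(6*t/5))/25) dt + (36*B_t^3*sin(6*t/5)/5) dB_t

Itô's formula for f(t, x): d f(t, B_t) = (f_t + (1/2) f_xx) dt + f_x dB_t. Compute partials of f(t, x) = 9*x^4*sin(6*t/5)/5:
  f_t(t,x)  = 54*x^4*cos(6*t/5)/25
  f_x(t,x)  = 36*x^3*sin(6*t/5)/5
  f_xx(t,x) = 108*x^2*sin(6*t/5)/5
Assemble drift = f_t + (1/2) f_xx = 54*x^2*(x^2*cos(6*t/5) + 5*sin(6*t/5))/25 and diffusion = f_x = 36*x^3*sin(6*t/5)/5. Substituting x = B_t:
  d(9*B_t^4*sin(6*t/5)/5) = (54*B_t^2*(B_t^2*cos(6*t/5) + 5*sin(6*t/5))/25) dt + (36*B_t^3*sin(6*t/5)/5) dB_t.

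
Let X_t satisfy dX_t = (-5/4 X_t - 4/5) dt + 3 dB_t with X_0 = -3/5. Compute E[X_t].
E[X_t] = -16/25 + exp(-5*t/4)/25

Taking expectations and using E[dB_t] = 0, the mean m(t) = E[X_t] satisfies the ODE m'(t) = a m(t) + b with m(0) = x_0. With a = -5/4, b = -4/5, x_0 = -3/5, the solution is
  m(t) = x_0 * exp(a t) + (b/a) * (exp(a t) - 1)
       = (-3/5) * exp((-5/4) t) + ((-4/5)/(-5/4)) * (exp((-5/4) t) - 1)
       = -16/25 + exp(-5*t/4)/25.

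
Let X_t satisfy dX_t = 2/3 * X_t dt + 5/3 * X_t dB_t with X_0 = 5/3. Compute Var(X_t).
Var(X_t) = 25*(exp(25*t/9) - 1)*exp(4*t/3)/9

For GBM dX = mu X dt + sigma X dB with X_0 = x_0, apply Itô to Y = log X: dY = (mu - sigma^2/2) dt + sigma dB, so Y_t = log(x_0) + (mu - sigma^2/2) t + sigma B_t and hence X_t = x_0 * exp((mu - sigma^2/2) t + sigma B_t).
With mu = 2/3, sigma = 5/3, x_0 = 5/3, this gives:
  X_t = 5/3 * exp((-13/18) * t + (5/3) * B_t).
Since sigma*B_t ~ Normal(0, sigma^2 t), E[exp(sigma*B_t)] = exp(sigma^2 t / 2); so E[X_t] = x_0 * exp((mu - sigma^2/2) t) * exp(sigma^2 t / 2) = x_0 * exp(mu t) = 5*exp(2*t/3)/3.
Var(X_t) = E[X_t^2] - (E[X_t])^2 = x_0^2 * exp(2 mu t) * (exp(sigma^2 t) - 1) = 25*(exp(25*t/9) - 1)*exp(4*t/3)/9.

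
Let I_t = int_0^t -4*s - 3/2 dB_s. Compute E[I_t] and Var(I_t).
E[I_t] = 0; Var(I_t) = t*(64*t^2 + 72*t + 27)/12

The Itô integral of a deterministic integrand f(s) has mean 0 because each increment f(s) * (B_{s+ds} - B_s) has mean 0. By the Itô isometry:
  Var( int_0^t f(s) dB_s ) = E[ (int_0^t f(s) dB_s)^2 ] = int_0^t f(s)^2 ds.
Here f(s) = -4*s - 3/2, so f(s)^2 = (8*s + 3)^2/4. Integrate:
  int_0^t ((8*s + 3)^2/4) ds = t*(64*t^2 + 72*t + 27)/12.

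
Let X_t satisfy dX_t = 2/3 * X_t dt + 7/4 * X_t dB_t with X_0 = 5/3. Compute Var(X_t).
Var(X_t) = 25*(exp(49*t/16) - 1)*exp(4*t/3)/9

For GBM dX = mu X dt + sigma X dB with X_0 = x_0, apply Itô to Y = log X: dY = (mu - sigma^2/2) dt + sigma dB, so Y_t = log(x_0) + (mu - sigma^2/2) t + sigma B_t and hence X_t = x_0 * exp((mu - sigma^2/2) t + sigma B_t).
With mu = 2/3, sigma = 7/4, x_0 = 5/3, this gives:
  X_t = 5/3 * exp((-83/96) * t + (7/4) * B_t).
Since sigma*B_t ~ Normal(0, sigma^2 t), E[exp(sigma*B_t)] = exp(sigma^2 t / 2); so E[X_t] = x_0 * exp((mu - sigma^2/2) t) * exp(sigma^2 t / 2) = x_0 * exp(mu t) = 5*exp(2*t/3)/3.
Var(X_t) = E[X_t^2] - (E[X_t])^2 = x_0^2 * exp(2 mu t) * (exp(sigma^2 t) - 1) = 25*(exp(49*t/16) - 1)*exp(4*t/3)/9.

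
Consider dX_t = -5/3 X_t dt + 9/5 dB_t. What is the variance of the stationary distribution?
lim Var(X_t) = 243/250

The OU SDE dX = -theta X dt + sigma dB admits the integrating factor exp(theta t): d(exp(theta t) X_t) = sigma exp(theta t) dB_t. Integrating from 0 to t gives X_t = x_0 * exp(-theta t) + sigma * int_0^t exp(-theta (t-s)) dB_s for any initial x_0. The Itô integral has variance (by the Itô isometry) sigma^2 * int_0^t exp(-2 theta (t - s)) ds = sigma^2 * (1 - exp(-2 theta t)) / (2 theta), independent of x_0.
With theta = 5/3, sigma = 9/5:
  Var(X_t) = (9/5)^2 * (1 - exp(-2*5/3 t)) / (2 * 5/3) = 243/250 - 243*exp(-10*t/3)/250.
As t -> infinity, exp(-2*5/3 t) -> 0, so the stationary variance is sigma^2 / (2 theta) = 243/250.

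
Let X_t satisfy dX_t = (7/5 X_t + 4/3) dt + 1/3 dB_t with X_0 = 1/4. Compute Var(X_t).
Var(X_t) = 5*exp(14*t/5)/126 - 5/126

The variance V(t) = Var(X_t) satisfies V'(t) = 2 a V(t) + c^2 with V(0) = 0 (drift coefficient is linear in X, diffusion is constant). With a = 7/5, c = 1/3, the solution is
  V(t) = (c^2 / (2 a)) * (exp(2 a t) - 1)
       = ((1/3)^2 / (2*(7/5))) * (exp((14/5) t) - 1)
       = 5*exp(14*t/5)/126 - 5/126.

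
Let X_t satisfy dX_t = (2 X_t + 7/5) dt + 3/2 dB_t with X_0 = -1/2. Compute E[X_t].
E[X_t] = exp(2*t)/5 - 7/10

Taking expectations and using E[dB_t] = 0, the mean m(t) = E[X_t] satisfies the ODE m'(t) = a m(t) + b with m(0) = x_0. With a = 2, b = 7/5, x_0 = -1/2, the solution is
  m(t) = x_0 * exp(a t) + (b/a) * (exp(a t) - 1)
       = (-1/2) * exp(2 t) + ((7/5)/2) * (exp(2 t) - 1)
       = exp(2*t)/5 - 7/10.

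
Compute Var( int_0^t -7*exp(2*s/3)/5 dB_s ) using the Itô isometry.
Var = 147*exp(4*t/3)/100 - 147/100

The Itô integral of a deterministic integrand f(s) has mean 0 because each increment f(s) * (B_{s+ds} - B_s) has mean 0. By the Itô isometry:
  Var( int_0^t f(s) dB_s ) = E[ (int_0^t f(s) dB_s)^2 ] = int_0^t f(s)^2 ds.
Here f(s) = -7*exp(2*s/3)/5, so f(s)^2 = 49*exp(4*s/3)/25. Integrate:
  int_0^t (49*exp(4*s/3)/25) ds = 147*exp(4*t/3)/100 - 147/100.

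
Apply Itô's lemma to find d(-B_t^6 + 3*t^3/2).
d(-B_t^6 + 3*t^3/2) = (-15*B_t^4 + 9*t^2/2) dt + (-6*B_t^5) dB_t

Itô's formula for f(t, x): d f(t, B_t) = (f_t + (1/2) f_xx) dt + f_x dB_t. Compute partials of f(t, x) = 3*t^3/2 - x^6:
  f_t(t,x)  = 9*t^2/2
  f_x(t,x)  = -6*x^5
  f_xx(t,x) = -30*x^4
Assemble drift = f_t + (1/2) f_xx = 9*t^2/2 - 15*x^4 and diffusion = f_x = -6*x^5. Substituting x = B_t:
  d(-B_t^6 + 3*t^3/2) = (-15*B_t^4 + 9*t^2/2) dt + (-6*B_t^5) dB_t.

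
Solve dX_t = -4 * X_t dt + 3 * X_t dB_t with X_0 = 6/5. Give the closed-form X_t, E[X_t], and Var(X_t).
X_t = 6/5 * exp((-17/2) t + (3) B_t); E[X_t] = 6*exp(-4*t)/5; Var(X_t) = (36*exp(9*t) - 36)*exp(-8*t)/25

For GBM dX = mu X dt + sigma X dB with X_0 = x_0, apply Itô to Y = log X: dY = (mu - sigma^2/2) dt + sigma dB, so Y_t = log(x_0) + (mu - sigma^2/2) t + sigma B_t and hence X_t = x_0 * exp((mu - sigma^2/2) t + sigma B_t).
With mu = -4, sigma = 3, x_0 = 6/5, this gives:
  X_t = 6/5 * exp((-17/2) * t + (3) * B_t).
Since sigma*B_t ~ Normal(0, sigma^2 t), E[exp(sigma*B_t)] = exp(sigma^2 t / 2); so E[X_t] = x_0 * exp((mu - sigma^2/2) t) * exp(sigma^2 t / 2) = x_0 * exp(mu t) = 6*exp(-4*t)/5.
Var(X_t) = E[X_t^2] - (E[X_t])^2 = x_0^2 * exp(2 mu t) * (exp(sigma^2 t) - 1) = (36*exp(9*t) - 36)*exp(-8*t)/25.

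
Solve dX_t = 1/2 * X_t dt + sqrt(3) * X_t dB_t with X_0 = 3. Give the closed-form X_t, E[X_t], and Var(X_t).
X_t = 3 * exp((-1) t + (sqrt(3)) B_t); E[X_t] = 3*exp(t/2); Var(X_t) = 9*(exp(3*t) - 1)*exp(t)

For GBM dX = mu X dt + sigma X dB with X_0 = x_0, apply Itô to Y = log X: dY = (mu - sigma^2/2) dt + sigma dB, so Y_t = log(x_0) + (mu - sigma^2/2) t + sigma B_t and hence X_t = x_0 * exp((mu - sigma^2/2) t + sigma B_t).
With mu = 1/2, sigma = sqrt(3), x_0 = 3, this gives:
  X_t = 3 * exp((-1) * t + (sqrt(3)) * B_t).
Since sigma*B_t ~ Normal(0, sigma^2 t), E[exp(sigma*B_t)] = exp(sigma^2 t / 2); so E[X_t] = x_0 * exp((mu - sigma^2/2) t) * exp(sigma^2 t / 2) = x_0 * exp(mu t) = 3*exp(t/2).
Var(X_t) = E[X_t^2] - (E[X_t])^2 = x_0^2 * exp(2 mu t) * (exp(sigma^2 t) - 1) = 9*(exp(3*t) - 1)*exp(t).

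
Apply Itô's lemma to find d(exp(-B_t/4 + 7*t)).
d(exp(-B_t/4 + 7*t)) = (225*exp(-B_t/4 + 7*t)/32) dt + (-exp(-B_t/4 + 7*t)/4) dB_t

Itô's formula for f(t, x): d f(t, B_t) = (f_t + (1/2) f_xx) dt + f_x dB_t. Compute partials of f(t, x) = exp(7*t - x/4):
  f_t(t,x)  = 7*exp(7*t - x/4)
  f_x(t,x)  = -exp(7*t - x/4)/4
  f_xx(t,x) = exp(7*t - x/4)/16
Assemble drift = f_t + (1/2) f_xx = 225*exp(7*t - x/4)/32 and diffusion = f_x = -exp(7*t - x/4)/4. Substituting x = B_t:
  d(exp(-B_t/4 + 7*t)) = (225*exp(-B_t/4 + 7*t)/32) dt + (-exp(-B_t/4 + 7*t)/4) dB_t.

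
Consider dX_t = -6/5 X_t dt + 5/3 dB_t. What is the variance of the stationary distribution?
lim Var(X_t) = 125/108

The OU SDE dX = -theta X dt + sigma dB admits the integrating factor exp(theta t): d(exp(theta t) X_t) = sigma exp(theta t) dB_t. Integrating from 0 to t gives X_t = x_0 * exp(-theta t) + sigma * int_0^t exp(-theta (t-s)) dB_s for any initial x_0. The Itô integral has variance (by the Itô isometry) sigma^2 * int_0^t exp(-2 theta (t - s)) ds = sigma^2 * (1 - exp(-2 theta t)) / (2 theta), independent of x_0.
With theta = 6/5, sigma = 5/3:
  Var(X_t) = (5/3)^2 * (1 - exp(-2*6/5 t)) / (2 * 6/5) = 125/108 - 125*exp(-12*t/5)/108.
As t -> infinity, exp(-2*6/5 t) -> 0, so the stationary variance is sigma^2 / (2 theta) = 125/108.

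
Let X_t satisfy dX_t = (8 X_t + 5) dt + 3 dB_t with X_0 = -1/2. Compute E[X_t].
E[X_t] = exp(8*t)/8 - 5/8

Taking expectations and using E[dB_t] = 0, the mean m(t) = E[X_t] satisfies the ODE m'(t) = a m(t) + b with m(0) = x_0. With a = 8, b = 5, x_0 = -1/2, the solution is
  m(t) = x_0 * exp(a t) + (b/a) * (exp(a t) - 1)
       = (-1/2) * exp(8 t) + (5/8) * (exp(8 t) - 1)
       = exp(8*t)/8 - 5/8.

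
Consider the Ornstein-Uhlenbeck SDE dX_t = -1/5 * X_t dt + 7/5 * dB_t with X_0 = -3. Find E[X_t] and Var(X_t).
E[X_t] = -3*exp(-t/5); Var(X_t) = 49/10 - 49*exp(-2*t/5)/10

The OU SDE dX = -theta X dt + sigma dB admits the integrating factor exp(theta t): d(exp(theta t) X_t) = sigma exp(theta t) dB_t. Integrating from 0 to t:
  X_t = x_0 * exp(-theta t) + sigma * int_0^t exp(-theta (t-s)) dB_s.
The Itô integral has mean 0 and (by the Itô isometry) variance sigma^2 * int_0^t exp(-2 theta (t - s)) ds = sigma^2 * (1 - exp(-2 theta t)) / (2 theta).
With theta = 1/5, sigma = 7/5, x_0 = -3:
  E[X_t] = -3 * exp(-1/5 t) = -3*exp(-t/5)
  Var(X_t) = (7/5)^2 * (1 - exp(-2*1/5 t)) / (2 * 1/5) = 49/10 - 49*exp(-2*t/5)/10.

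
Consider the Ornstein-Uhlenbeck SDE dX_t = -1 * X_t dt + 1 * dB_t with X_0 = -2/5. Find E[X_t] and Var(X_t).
E[X_t] = -2*exp(-t)/5; Var(X_t) = 1/2 - exp(-2*t)/2

The OU SDE dX = -theta X dt + sigma dB admits the integrating factor exp(theta t): d(exp(theta t) X_t) = sigma exp(theta t) dB_t. Integrating from 0 to t:
  X_t = x_0 * exp(-theta t) + sigma * int_0^t exp(-theta (t-s)) dB_s.
The Itô integral has mean 0 and (by the Itô isometry) variance sigma^2 * int_0^t exp(-2 theta (t - s)) ds = sigma^2 * (1 - exp(-2 theta t)) / (2 theta).
With theta = 1, sigma = 1, x_0 = -2/5:
  E[X_t] = -2/5 * exp(-1 t) = -2*exp(-t)/5
  Var(X_t) = (1)^2 * (1 - exp(-2*1 t)) / (2 * 1) = 1/2 - exp(-2*t)/2.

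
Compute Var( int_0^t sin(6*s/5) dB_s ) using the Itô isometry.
Var = t/2 - 5*sin(12*t/5)/24

The Itô integral of a deterministic integrand f(s) has mean 0 because each increment f(s) * (B_{s+ds} - B_s) has mean 0. By the Itô isometry:
  Var( int_0^t f(s) dB_s ) = E[ (int_0^t f(s) dB_s)^2 ] = int_0^t f(s)^2 ds.
Here f(s) = sin(6*s/5), so f(s)^2 = sin(6*s/5)^2. Integrate:
  int_0^t (sin(6*s/5)^2) ds = t/2 - 5*sin(12*t/5)/24.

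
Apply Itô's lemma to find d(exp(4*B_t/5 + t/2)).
d(exp(4*B_t/5 + t/2)) = (41*exp(4*B_t/5 + t/2)/50) dt + (4*exp(4*B_t/5 + t/2)/5) dB_t

Itô's formula for f(t, x): d f(t, B_t) = (f_t + (1/2) f_xx) dt + f_x dB_t. Compute partials of f(t, x) = exp(t/2 + 4*x/5):
  f_t(t,x)  = exp(t/2 + 4*x/5)/2
  f_x(t,x)  = 4*exp(t/2 + 4*x/5)/5
  f_xx(t,x) = 16*exp(t/2 + 4*x/5)/25
Assemble drift = f_t + (1/2) f_xx = 41*exp(t/2 + 4*x/5)/50 and diffusion = f_x = 4*exp(t/2 + 4*x/5)/5. Substituting x = B_t:
  d(exp(4*B_t/5 + t/2)) = (41*exp(4*B_t/5 + t/2)/50) dt + (4*exp(4*B_t/5 + t/2)/5) dB_t.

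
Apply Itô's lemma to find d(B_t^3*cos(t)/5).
d(B_t^3*cos(t)/5) = (B_t*(-B_t^2*sin(t) + 3*cos(t))/5) dt + (3*B_t^2*cos(t)/5) dB_t

Itô's formula for f(t, x): d f(t, B_t) = (f_t + (1/2) f_xx) dt + f_x dB_t. Compute partials of f(t, x) = x^3*cos(t)/5:
  f_t(t,x)  = -x^3*sin(t)/5
  f_x(t,x)  = 3*x^2*cos(t)/5
  f_xx(t,x) = 6*x*cos(t)/5
Assemble drift = f_t + (1/2) f_xx = x*(-x^2*sin(t) + 3*cos(t))/5 and diffusion = f_x = 3*x^2*cos(t)/5. Substituting x = B_t:
  d(B_t^3*cos(t)/5) = (B_t*(-B_t^2*sin(t) + 3*cos(t))/5) dt + (3*B_t^2*cos(t)/5) dB_t.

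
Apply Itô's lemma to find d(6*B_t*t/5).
d(6*B_t*t/5) = (6*B_t/5) dt + (6*t/5) dB_t

Itô's formula for f(t, x): d f(t, B_t) = (f_t + (1/2) f_xx) dt + f_x dB_t. Compute partials of f(t, x) = 6*t*x/5:
  f_t(t,x)  = 6*x/5
  f_x(t,x)  = 6*t/5
  f_xx(t,x) = 0
Assemble drift = f_t + (1/2) f_xx = 6*x/5 and diffusion = f_x = 6*t/5. Substituting x = B_t:
  d(6*B_t*t/5) = (6*B_t/5) dt + (6*t/5) dB_t.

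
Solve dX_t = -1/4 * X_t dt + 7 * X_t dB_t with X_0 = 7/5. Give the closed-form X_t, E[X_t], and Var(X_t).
X_t = 7/5 * exp((-99/4) t + (7) B_t); E[X_t] = 7*exp(-t/4)/5; Var(X_t) = (49*exp(49*t) - 49)*exp(-t/2)/25

For GBM dX = mu X dt + sigma X dB with X_0 = x_0, apply Itô to Y = log X: dY = (mu - sigma^2/2) dt + sigma dB, so Y_t = log(x_0) + (mu - sigma^2/2) t + sigma B_t and hence X_t = x_0 * exp((mu - sigma^2/2) t + sigma B_t).
With mu = -1/4, sigma = 7, x_0 = 7/5, this gives:
  X_t = 7/5 * exp((-99/4) * t + (7) * B_t).
Since sigma*B_t ~ Normal(0, sigma^2 t), E[exp(sigma*B_t)] = exp(sigma^2 t / 2); so E[X_t] = x_0 * exp((mu - sigma^2/2) t) * exp(sigma^2 t / 2) = x_0 * exp(mu t) = 7*exp(-t/4)/5.
Var(X_t) = E[X_t^2] - (E[X_t])^2 = x_0^2 * exp(2 mu t) * (exp(sigma^2 t) - 1) = (49*exp(49*t) - 49)*exp(-t/2)/25.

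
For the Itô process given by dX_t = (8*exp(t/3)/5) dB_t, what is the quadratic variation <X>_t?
<X>_t = 96*exp(2*t/3)/25 - 96/25

For an Itô process dX_t = a(t) dt + b(t) dB_t, the quadratic variation is <X>_t = int_0^t b(s)^2 ds (the drift term does not contribute). Here b(s) = 8*exp(s/3)/5, so
  b(s)^2 = 64*exp(2*s/3)/25.
Integrating from 0 to t:
  <X>_t = int_0^t (64*exp(2*s/3)/25) ds = 96*exp(2*t/3)/25 - 96/25.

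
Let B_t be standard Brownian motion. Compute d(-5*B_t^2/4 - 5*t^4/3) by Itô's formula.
d(-5*B_t^2/4 - 5*t^4/3) = (-20*t^3/3 - 5/4) dt + (-5*B_t/2) dB_t

Itô's formula for f(t, x): d f(t, B_t) = (f_t + (1/2) f_xx) dt + f_x dB_t. Compute partials of f(t, x) = -5*t^4/3 - 5*x^2/4:
  f_t(t,x)  = -20*t^3/3
  f_x(t,x)  = -5*x/2
  f_xx(t,x) = -5/2
Assemble drift = f_t + (1/2) f_xx = -20*t^3/3 - 5/4 and diffusion = f_x = -5*x/2. Substituting x = B_t:
  d(-5*B_t^2/4 - 5*t^4/3) = (-20*t^3/3 - 5/4) dt + (-5*B_t/2) dB_t.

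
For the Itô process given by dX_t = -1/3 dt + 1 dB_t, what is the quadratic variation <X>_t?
<X>_t = t

For an Itô process dX_t = a(t) dt + b(t) dB_t, the quadratic variation is <X>_t = int_0^t b(s)^2 ds (the drift term does not contribute). Here b(s) = 1, so
  b(s)^2 = 1.
Integrating from 0 to t:
  <X>_t = int_0^t (1) ds = t.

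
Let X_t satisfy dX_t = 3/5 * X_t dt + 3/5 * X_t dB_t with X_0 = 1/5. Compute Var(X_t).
Var(X_t) = (exp(9*t/25) - 1)*exp(6*t/5)/25

For GBM dX = mu X dt + sigma X dB with X_0 = x_0, apply Itô to Y = log X: dY = (mu - sigma^2/2) dt + sigma dB, so Y_t = log(x_0) + (mu - sigma^2/2) t + sigma B_t and hence X_t = x_0 * exp((mu - sigma^2/2) t + sigma B_t).
With mu = 3/5, sigma = 3/5, x_0 = 1/5, this gives:
  X_t = 1/5 * exp((21/50) * t + (3/5) * B_t).
Since sigma*B_t ~ Normal(0, sigma^2 t), E[exp(sigma*B_t)] = exp(sigma^2 t / 2); so E[X_t] = x_0 * exp((mu - sigma^2/2) t) * exp(sigma^2 t / 2) = x_0 * exp(mu t) = exp(3*t/5)/5.
Var(X_t) = E[X_t^2] - (E[X_t])^2 = x_0^2 * exp(2 mu t) * (exp(sigma^2 t) - 1) = (exp(9*t/25) - 1)*exp(6*t/5)/25.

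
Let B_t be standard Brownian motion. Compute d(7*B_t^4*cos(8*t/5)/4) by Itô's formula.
d(7*B_t^4*cos(8*t/5)/4) = (7*B_t^2*(-4*B_t^2*sin(8*t/5) + 15*cos(8*t/5))/10) dt + (7*B_t^3*cos(8*t/5)) dB_t

Itô's formula for f(t, x): d f(t, B_t) = (f_t + (1/2) f_xx) dt + f_x dB_t. Compute partials of f(t, x) = 7*x^4*cos(8*t/5)/4:
  f_t(t,x)  = -14*x^4*sin(8*t/5)/5
  f_x(t,x)  = 7*x^3*cos(8*t/5)
  f_xx(t,x) = 21*x^2*cos(8*t/5)
Assemble drift = f_t + (1/2) f_xx = 7*x^2*(-4*x^2*sin(8*t/5) + 15*cos(8*t/5))/10 and diffusion = f_x = 7*x^3*cos(8*t/5). Substituting x = B_t:
  d(7*B_t^4*cos(8*t/5)/4) = (7*B_t^2*(-4*B_t^2*sin(8*t/5) + 15*cos(8*t/5))/10) dt + (7*B_t^3*cos(8*t/5)) dB_t.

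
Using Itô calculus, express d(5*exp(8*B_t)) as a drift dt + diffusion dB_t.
d(5*exp(8*B_t)) = (160*exp(8*B_t)) dt + (40*exp(8*B_t)) dB_t

Itô's formula for f(B_t) gives d f(B_t) = f'(B_t) dB_t + (1/2) f''(B_t) dt. Compute derivatives of f(x) = 5*exp(8*x):
  f'(x)  = 40*exp(8*x)
  f''(x) = 320*exp(8*x)
Substitute x = B_t and multiply the f'' term by 1/2:
  drift     = (1/2) * (320*exp(8*x)) evaluated at B_t = 160*exp(8*B_t)
  diffusion = (40*exp(8*x)) evaluated at B_t = 40*exp(8*B_t)
Therefore d(5*exp(8*B_t)) = (160*exp(8*B_t)) dt + (40*exp(8*B_t)) dB_t.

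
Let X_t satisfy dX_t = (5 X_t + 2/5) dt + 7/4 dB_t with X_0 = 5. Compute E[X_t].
E[X_t] = 127*exp(5*t)/25 - 2/25

Taking expectations and using E[dB_t] = 0, the mean m(t) = E[X_t] satisfies the ODE m'(t) = a m(t) + b with m(0) = x_0. With a = 5, b = 2/5, x_0 = 5, the solution is
  m(t) = x_0 * exp(a t) + (b/a) * (exp(a t) - 1)
       = 5 * exp(5 t) + ((2/5)/5) * (exp(5 t) - 1)
       = 127*exp(5*t)/25 - 2/25.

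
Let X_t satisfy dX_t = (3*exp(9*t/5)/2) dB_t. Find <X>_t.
<X>_t = 5*exp(18*t/5)/8 - 5/8

For an Itô process dX_t = a(t) dt + b(t) dB_t, the quadratic variation is <X>_t = int_0^t b(s)^2 ds (the drift term does not contribute). Here b(s) = 3*exp(9*s/5)/2, so
  b(s)^2 = 9*exp(18*s/5)/4.
Integrating from 0 to t:
  <X>_t = int_0^t (9*exp(18*s/5)/4) ds = 5*exp(18*t/5)/8 - 5/8.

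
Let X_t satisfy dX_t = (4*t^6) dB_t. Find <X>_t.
<X>_t = 16*t^13/13

For an Itô process dX_t = a(t) dt + b(t) dB_t, the quadratic variation is <X>_t = int_0^t b(s)^2 ds (the drift term does not contribute). Here b(s) = 4*s^6, so
  b(s)^2 = 16*s^12.
Integrating from 0 to t:
  <X>_t = int_0^t (16*s^12) ds = 16*t^13/13.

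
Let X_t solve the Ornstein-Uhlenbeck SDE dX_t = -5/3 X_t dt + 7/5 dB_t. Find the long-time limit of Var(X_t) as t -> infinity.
lim Var(X_t) = 147/250

The OU SDE dX = -theta X dt + sigma dB admits the integrating factor exp(theta t): d(exp(theta t) X_t) = sigma exp(theta t) dB_t. Integrating from 0 to t gives X_t = x_0 * exp(-theta t) + sigma * int_0^t exp(-theta (t-s)) dB_s for any initial x_0. The Itô integral has variance (by the Itô isometry) sigma^2 * int_0^t exp(-2 theta (t - s)) ds = sigma^2 * (1 - exp(-2 theta t)) / (2 theta), independent of x_0.
With theta = 5/3, sigma = 7/5:
  Var(X_t) = (7/5)^2 * (1 - exp(-2*5/3 t)) / (2 * 5/3) = 147/250 - 147*exp(-10*t/3)/250.
As t -> infinity, exp(-2*5/3 t) -> 0, so the stationary variance is sigma^2 / (2 theta) = 147/250.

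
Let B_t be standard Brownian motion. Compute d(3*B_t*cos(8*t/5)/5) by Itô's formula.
d(3*B_t*cos(8*t/5)/5) = (-24*B_t*sin(8*t/5)/25) dt + (3*cos(8*t/5)/5) dB_t

Itô's formula for f(t, x): d f(t, B_t) = (f_t + (1/2) f_xx) dt + f_x dB_t. Compute partials of f(t, x) = 3*x*cos(8*t/5)/5:
  f_t(t,x)  = -24*x*sin(8*t/5)/25
  f_x(t,x)  = 3*cos(8*t/5)/5
  f_xx(t,x) = 0
Assemble drift = f_t + (1/2) f_xx = -24*x*sin(8*t/5)/25 and diffusion = f_x = 3*cos(8*t/5)/5. Substituting x = B_t:
  d(3*B_t*cos(8*t/5)/5) = (-24*B_t*sin(8*t/5)/25) dt + (3*cos(8*t/5)/5) dB_t.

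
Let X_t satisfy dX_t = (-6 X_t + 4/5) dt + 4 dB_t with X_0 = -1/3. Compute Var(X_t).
Var(X_t) = 4/3 - 4*exp(-12*t)/3

The variance V(t) = Var(X_t) satisfies V'(t) = 2 a V(t) + c^2 with V(0) = 0 (drift coefficient is linear in X, diffusion is constant). With a = -6, c = 4, the solution is
  V(t) = (c^2 / (2 a)) * (exp(2 a t) - 1)
       = (4^2 / (2*(-6))) * (exp((-12) t) - 1)
       = 4/3 - 4*exp(-12*t)/3.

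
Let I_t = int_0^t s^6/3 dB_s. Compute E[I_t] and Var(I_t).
E[I_t] = 0; Var(I_t) = t^13/117

The Itô integral of a deterministic integrand f(s) has mean 0 because each increment f(s) * (B_{s+ds} - B_s) has mean 0. By the Itô isometry:
  Var( int_0^t f(s) dB_s ) = E[ (int_0^t f(s) dB_s)^2 ] = int_0^t f(s)^2 ds.
Here f(s) = s^6/3, so f(s)^2 = s^12/9. Integrate:
  int_0^t (s^12/9) ds = t^13/117.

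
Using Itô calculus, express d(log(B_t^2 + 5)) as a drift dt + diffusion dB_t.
d(log(B_t^2 + 5)) = ((5 - B_t^2)/(B_t^2 + 5)^2) dt + (2*B_t/(B_t^2 + 5)) dB_t

Itô's formula for f(B_t) gives d f(B_t) = f'(B_t) dB_t + (1/2) f''(B_t) dt. Compute derivatives of f(x) = log(x^2 + 5):
  f'(x)  = 2*x/(x^2 + 5)
  f''(x) = 2*(5 - x^2)/(x^2 + 5)^2
Substitute x = B_t and multiply the f'' term by 1/2:
  drift     = (1/2) * (2*(5 - x^2)/(x^2 + 5)^2) evaluated at B_t = (5 - B_t^2)/(B_t^2 + 5)^2
  diffusion = (2*x/(x^2 + 5)) evaluated at B_t = 2*B_t/(B_t^2 + 5)
Therefore d(log(B_t^2 + 5)) = ((5 - B_t^2)/(B_t^2 + 5)^2) dt + (2*B_t/(B_t^2 + 5)) dB_t.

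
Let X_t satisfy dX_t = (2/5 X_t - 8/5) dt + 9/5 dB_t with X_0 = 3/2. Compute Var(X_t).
Var(X_t) = 81*exp(4*t/5)/20 - 81/20

The variance V(t) = Var(X_t) satisfies V'(t) = 2 a V(t) + c^2 with V(0) = 0 (drift coefficient is linear in X, diffusion is constant). With a = 2/5, c = 9/5, the solution is
  V(t) = (c^2 / (2 a)) * (exp(2 a t) - 1)
       = ((9/5)^2 / (2*(2/5))) * (exp((4/5) t) - 1)
       = 81*exp(4*t/5)/20 - 81/20.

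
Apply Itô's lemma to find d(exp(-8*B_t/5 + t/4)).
d(exp(-8*B_t/5 + t/4)) = (153*exp(-8*B_t/5 + t/4)/100) dt + (-8*exp(-8*B_t/5 + t/4)/5) dB_t

Itô's formula for f(t, x): d f(t, B_t) = (f_t + (1/2) f_xx) dt + f_x dB_t. Compute partials of f(t, x) = exp(t/4 - 8*x/5):
  f_t(t,x)  = exp(t/4 - 8*x/5)/4
  f_x(t,x)  = -8*exp(t/4 - 8*x/5)/5
  f_xx(t,x) = 64*exp(t/4 - 8*x/5)/25
Assemble drift = f_t + (1/2) f_xx = 153*exp(t/4 - 8*x/5)/100 and diffusion = f_x = -8*exp(t/4 - 8*x/5)/5. Substituting x = B_t:
  d(exp(-8*B_t/5 + t/4)) = (153*exp(-8*B_t/5 + t/4)/100) dt + (-8*exp(-8*B_t/5 + t/4)/5) dB_t.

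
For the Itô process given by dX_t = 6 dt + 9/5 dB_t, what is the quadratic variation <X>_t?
<X>_t = 81*t/25

For an Itô process dX_t = a(t) dt + b(t) dB_t, the quadratic variation is <X>_t = int_0^t b(s)^2 ds (the drift term does not contribute). Here b(s) = 9/5, so
  b(s)^2 = 81/25.
Integrating from 0 to t:
  <X>_t = int_0^t (81/25) ds = 81*t/25.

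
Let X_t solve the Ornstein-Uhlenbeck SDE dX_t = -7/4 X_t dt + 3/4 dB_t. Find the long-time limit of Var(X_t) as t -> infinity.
lim Var(X_t) = 9/56

The OU SDE dX = -theta X dt + sigma dB admits the integrating factor exp(theta t): d(exp(theta t) X_t) = sigma exp(theta t) dB_t. Integrating from 0 to t gives X_t = x_0 * exp(-theta t) + sigma * int_0^t exp(-theta (t-s)) dB_s for any initial x_0. The Itô integral has variance (by the Itô isometry) sigma^2 * int_0^t exp(-2 theta (t - s)) ds = sigma^2 * (1 - exp(-2 theta t)) / (2 theta), independent of x_0.
With theta = 7/4, sigma = 3/4:
  Var(X_t) = (3/4)^2 * (1 - exp(-2*7/4 t)) / (2 * 7/4) = 9/56 - 9*exp(-7*t/2)/56.
As t -> infinity, exp(-2*7/4 t) -> 0, so the stationary variance is sigma^2 / (2 theta) = 9/56.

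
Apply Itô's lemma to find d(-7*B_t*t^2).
d(-7*B_t*t^2) = (-14*B_t*t) dt + (-7*t^2) dB_t

Itô's formula for f(t, x): d f(t, B_t) = (f_t + (1/2) f_xx) dt + f_x dB_t. Compute partials of f(t, x) = -7*t^2*x:
  f_t(t,x)  = -14*t*x
  f_x(t,x)  = -7*t^2
  f_xx(t,x) = 0
Assemble drift = f_t + (1/2) f_xx = -14*t*x and diffusion = f_x = -7*t^2. Substituting x = B_t:
  d(-7*B_t*t^2) = (-14*B_t*t) dt + (-7*t^2) dB_t.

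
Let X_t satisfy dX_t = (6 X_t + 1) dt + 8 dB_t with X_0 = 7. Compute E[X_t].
E[X_t] = 43*exp(6*t)/6 - 1/6

Taking expectations and using E[dB_t] = 0, the mean m(t) = E[X_t] satisfies the ODE m'(t) = a m(t) + b with m(0) = x_0. With a = 6, b = 1, x_0 = 7, the solution is
  m(t) = x_0 * exp(a t) + (b/a) * (exp(a t) - 1)
       = 7 * exp(6 t) + (1/6) * (exp(6 t) - 1)
       = 43*exp(6*t)/6 - 1/6.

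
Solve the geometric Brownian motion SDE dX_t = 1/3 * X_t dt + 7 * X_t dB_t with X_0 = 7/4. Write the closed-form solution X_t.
X_t = 7/4 * exp((-145/6) * t + (7) * B_t)

For GBM dX = mu X dt + sigma X dB with X_0 = x_0, apply Itô to Y = log X: dY = (mu - sigma^2/2) dt + sigma dB, so Y_t = log(x_0) + (mu - sigma^2/2) t + sigma B_t and hence X_t = x_0 * exp((mu - sigma^2/2) t + sigma B_t).
With mu = 1/3, sigma = 7, x_0 = 7/4, this gives:
  X_t = 7/4 * exp((-145/6) * t + (7) * B_t).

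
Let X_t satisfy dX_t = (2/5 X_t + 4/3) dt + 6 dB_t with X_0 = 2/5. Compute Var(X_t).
Var(X_t) = 45*exp(4*t/5) - 45

The variance V(t) = Var(X_t) satisfies V'(t) = 2 a V(t) + c^2 with V(0) = 0 (drift coefficient is linear in X, diffusion is constant). With a = 2/5, c = 6, the solution is
  V(t) = (c^2 / (2 a)) * (exp(2 a t) - 1)
       = (6^2 / (2*(2/5))) * (exp((4/5) t) - 1)
       = 45*exp(4*t/5) - 45.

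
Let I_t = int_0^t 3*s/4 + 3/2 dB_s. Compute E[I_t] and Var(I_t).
E[I_t] = 0; Var(I_t) = 3*t*(t^2 + 6*t + 12)/16

The Itô integral of a deterministic integrand f(s) has mean 0 because each increment f(s) * (B_{s+ds} - B_s) has mean 0. By the Itô isometry:
  Var( int_0^t f(s) dB_s ) = E[ (int_0^t f(s) dB_s)^2 ] = int_0^t f(s)^2 ds.
Here f(s) = 3*s/4 + 3/2, so f(s)^2 = 9*(s + 2)^2/16. Integrate:
  int_0^t (9*(s + 2)^2/16) ds = 3*t*(t^2 + 6*t + 12)/16.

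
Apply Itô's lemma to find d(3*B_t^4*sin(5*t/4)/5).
d(3*B_t^4*sin(5*t/4)/5) = (3*B_t^2*(5*B_t^2*cos(5*t/4) + 24*sin(5*t/4))/20) dt + (12*B_t^3*sin(5*t/4)/5) dB_t

Itô's formula for f(t, x): d f(t, B_t) = (f_t + (1/2) f_xx) dt + f_x dB_t. Compute partials of f(t, x) = 3*x^4*sin(5*t/4)/5:
  f_t(t,x)  = 3*x^4*cos(5*t/4)/4
  f_x(t,x)  = 12*x^3*sin(5*t/4)/5
  f_xx(t,x) = 36*x^2*sin(5*t/4)/5
Assemble drift = f_t + (1/2) f_xx = 3*x^2*(5*x^2*cos(5*t/4) + 24*sin(5*t/4))/20 and diffusion = f_x = 12*x^3*sin(5*t/4)/5. Substituting x = B_t:
  d(3*B_t^4*sin(5*t/4)/5) = (3*B_t^2*(5*B_t^2*cos(5*t/4) + 24*sin(5*t/4))/20) dt + (12*B_t^3*sin(5*t/4)/5) dB_t.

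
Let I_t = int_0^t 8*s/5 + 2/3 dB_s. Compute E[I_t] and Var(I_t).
E[I_t] = 0; Var(I_t) = 4*t*(48*t^2 + 60*t + 25)/225

The Itô integral of a deterministic integrand f(s) has mean 0 because each increment f(s) * (B_{s+ds} - B_s) has mean 0. By the Itô isometry:
  Var( int_0^t f(s) dB_s ) = E[ (int_0^t f(s) dB_s)^2 ] = int_0^t f(s)^2 ds.
Here f(s) = 8*s/5 + 2/3, so f(s)^2 = 4*(12*s + 5)^2/225. Integrate:
  int_0^t (4*(12*s + 5)^2/225) ds = 4*t*(48*t^2 + 60*t + 25)/225.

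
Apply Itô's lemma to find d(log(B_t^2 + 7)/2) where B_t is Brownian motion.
d(log(B_t^2 + 7)/2) = ((7 - B_t^2)/(2*(B_t^2 + 7)^2)) dt + (B_t/(B_t^2 + 7)) dB_t

Itô's formula for f(B_t) gives d f(B_t) = f'(B_t) dB_t + (1/2) f''(B_t) dt. Compute derivatives of f(x) = log(x^2 + 7)/2:
  f'(x)  = x/(x^2 + 7)
  f''(x) = (7 - x^2)/(x^2 + 7)^2
Substitute x = B_t and multiply the f'' term by 1/2:
  drift     = (1/2) * ((7 - x^2)/(x^2 + 7)^2) evaluated at B_t = (7 - B_t^2)/(2*(B_t^2 + 7)^2)
  diffusion = (x/(x^2 + 7)) evaluated at B_t = B_t/(B_t^2 + 7)
Therefore d(log(B_t^2 + 7)/2) = ((7 - B_t^2)/(2*(B_t^2 + 7)^2)) dt + (B_t/(B_t^2 + 7)) dB_t.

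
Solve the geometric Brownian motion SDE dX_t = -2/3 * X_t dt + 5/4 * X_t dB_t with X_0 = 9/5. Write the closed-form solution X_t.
X_t = 9/5 * exp((-139/96) * t + (5/4) * B_t)

For GBM dX = mu X dt + sigma X dB with X_0 = x_0, apply Itô to Y = log X: dY = (mu - sigma^2/2) dt + sigma dB, so Y_t = log(x_0) + (mu - sigma^2/2) t + sigma B_t and hence X_t = x_0 * exp((mu - sigma^2/2) t + sigma B_t).
With mu = -2/3, sigma = 5/4, x_0 = 9/5, this gives:
  X_t = 9/5 * exp((-139/96) * t + (5/4) * B_t).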